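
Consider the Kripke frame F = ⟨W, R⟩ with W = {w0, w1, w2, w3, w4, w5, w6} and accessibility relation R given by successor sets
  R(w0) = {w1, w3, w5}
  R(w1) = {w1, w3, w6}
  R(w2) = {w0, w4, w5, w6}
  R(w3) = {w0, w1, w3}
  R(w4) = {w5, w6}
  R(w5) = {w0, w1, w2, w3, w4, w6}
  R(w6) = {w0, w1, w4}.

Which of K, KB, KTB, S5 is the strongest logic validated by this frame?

Symmetric (axiom B): no — w0 R w1 but not w1 R w0.
Reflexive (axiom T): no — w0 is not related to itself.
Euclidean (axiom 5): no — w0 R w1 and w0 R w5, but not w1 R w5.
So F validates K; KB would additionally require R to be symmetric. The strongest is K.

K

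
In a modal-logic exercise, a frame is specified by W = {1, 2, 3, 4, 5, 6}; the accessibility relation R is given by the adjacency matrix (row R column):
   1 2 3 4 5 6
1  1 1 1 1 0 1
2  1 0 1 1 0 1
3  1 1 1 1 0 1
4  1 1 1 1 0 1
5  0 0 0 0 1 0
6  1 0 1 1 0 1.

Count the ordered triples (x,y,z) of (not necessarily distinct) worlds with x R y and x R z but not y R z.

6

Enumerating: (1,2,2), (1,6,2), (3,2,2), (3,6,2), (4,2,2), (4,6,2).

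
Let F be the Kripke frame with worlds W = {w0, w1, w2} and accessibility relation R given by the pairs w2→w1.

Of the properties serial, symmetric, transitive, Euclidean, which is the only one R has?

transitive

Serial: no — w0 has no R-successor.
Symmetric: no — w2 R w1 but not w1 R w2.
Transitive: yes — every two-step R-path is closed by a direct edge.
Euclidean: no — w2 R w1 and w2 R w1, but not w1 R w1.
Only transitive holds.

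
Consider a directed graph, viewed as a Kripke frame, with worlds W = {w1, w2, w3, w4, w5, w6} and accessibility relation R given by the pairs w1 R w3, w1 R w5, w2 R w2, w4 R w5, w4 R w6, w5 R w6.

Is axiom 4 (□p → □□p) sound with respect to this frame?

No

Axiom 4 corresponds to the accessibility relation being transitive.
Transitive: no — w1 R w5 and w5 R w6, but not w1 R w6.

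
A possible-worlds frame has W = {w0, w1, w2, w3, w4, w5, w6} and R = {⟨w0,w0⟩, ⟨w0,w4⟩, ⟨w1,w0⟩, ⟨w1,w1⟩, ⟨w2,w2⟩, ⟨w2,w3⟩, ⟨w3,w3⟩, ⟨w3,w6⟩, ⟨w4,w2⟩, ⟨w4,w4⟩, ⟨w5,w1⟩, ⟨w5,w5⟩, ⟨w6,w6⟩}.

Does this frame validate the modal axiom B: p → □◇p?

No

The schema B characterises exactly the symmetric frames.
Symmetric: no — w0 R w4 but not w4 R w0.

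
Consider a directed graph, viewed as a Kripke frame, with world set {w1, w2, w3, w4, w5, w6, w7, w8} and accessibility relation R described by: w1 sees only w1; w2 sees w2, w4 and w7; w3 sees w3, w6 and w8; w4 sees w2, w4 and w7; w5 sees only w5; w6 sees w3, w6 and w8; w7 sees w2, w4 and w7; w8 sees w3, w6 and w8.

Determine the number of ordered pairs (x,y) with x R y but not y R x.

R is symmetric; there are no such tuples.

0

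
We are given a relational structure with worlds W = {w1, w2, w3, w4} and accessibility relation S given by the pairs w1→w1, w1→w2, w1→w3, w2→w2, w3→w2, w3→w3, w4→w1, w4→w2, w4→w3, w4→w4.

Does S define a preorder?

Reflexive: yes — every world is S-related to itself.
Transitive: yes — every two-step S-path is closed by a direct edge.
So S is a preorder.

Yes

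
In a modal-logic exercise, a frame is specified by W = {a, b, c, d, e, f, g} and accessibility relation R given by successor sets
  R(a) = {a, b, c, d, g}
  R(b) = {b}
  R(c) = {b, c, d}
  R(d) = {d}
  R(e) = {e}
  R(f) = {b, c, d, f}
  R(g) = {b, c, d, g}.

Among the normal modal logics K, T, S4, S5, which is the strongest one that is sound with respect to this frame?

S4

Reflexive (axiom T): yes — every world is R-related to itself.
Transitive (axiom 4): yes — every two-step R-path is closed by a direct edge.
Euclidean (axiom 5): no — a R b and a R c, but not b R c.
So F validates K, T, S4; S5 would additionally require R to be Euclidean. The strongest is S4.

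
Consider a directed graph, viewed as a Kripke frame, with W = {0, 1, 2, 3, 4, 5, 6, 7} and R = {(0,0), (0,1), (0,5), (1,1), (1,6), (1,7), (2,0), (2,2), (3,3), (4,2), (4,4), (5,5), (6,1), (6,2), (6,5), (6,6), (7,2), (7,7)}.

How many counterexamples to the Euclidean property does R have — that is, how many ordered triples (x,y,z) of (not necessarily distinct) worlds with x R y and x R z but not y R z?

Enumerating: (0,1,0), (0,1,5), (0,5,0), (0,5,1), (1,6,7), (1,7,1), (1,7,6), (2,0,2), (4,2,4), (6,1,2), (6,1,5), (6,2,1), (6,2,5), (6,2,6), (6,5,1), (6,5,2), (6,5,6), (7,2,7).

18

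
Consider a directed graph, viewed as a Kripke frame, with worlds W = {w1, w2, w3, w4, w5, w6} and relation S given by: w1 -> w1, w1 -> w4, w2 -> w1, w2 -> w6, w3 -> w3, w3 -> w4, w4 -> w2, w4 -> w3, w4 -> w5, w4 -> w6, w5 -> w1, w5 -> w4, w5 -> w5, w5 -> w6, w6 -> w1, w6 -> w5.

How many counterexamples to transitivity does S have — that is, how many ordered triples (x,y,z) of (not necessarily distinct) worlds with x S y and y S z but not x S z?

19

Enumerating: (w1,w4,w2), (w1,w4,w3), (w1,w4,w5), (w1,w4,w6), (w2,w1,w4), (w2,w6,w5), (w3,w4,w2), (w3,w4,w5), (w3,w4,w6), (w4,w2,w1), (w4,w3,w4), (w4,w5,w1), … and 7 more.
Total: 19.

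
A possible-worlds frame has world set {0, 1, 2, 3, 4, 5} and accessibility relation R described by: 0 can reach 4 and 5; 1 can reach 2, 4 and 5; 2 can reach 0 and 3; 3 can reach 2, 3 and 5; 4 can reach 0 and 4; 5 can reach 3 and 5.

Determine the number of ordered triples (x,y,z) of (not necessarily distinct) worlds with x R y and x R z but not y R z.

Enumerating: (0,4,5), (0,5,4), (1,2,2), (1,2,4), (1,2,5), (1,4,2), (1,4,5), (1,5,2), (1,5,4), (2,0,0), (2,0,3), (2,3,0), (3,2,2), (3,2,5), (3,5,2), (4,0,0).

16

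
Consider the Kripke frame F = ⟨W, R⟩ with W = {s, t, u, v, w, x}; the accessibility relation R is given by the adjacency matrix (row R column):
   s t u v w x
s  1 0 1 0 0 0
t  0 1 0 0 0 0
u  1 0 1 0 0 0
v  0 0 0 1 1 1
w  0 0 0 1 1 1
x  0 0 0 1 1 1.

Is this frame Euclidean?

Euclidean: yes — any two successors of a common world are R-related.

Yes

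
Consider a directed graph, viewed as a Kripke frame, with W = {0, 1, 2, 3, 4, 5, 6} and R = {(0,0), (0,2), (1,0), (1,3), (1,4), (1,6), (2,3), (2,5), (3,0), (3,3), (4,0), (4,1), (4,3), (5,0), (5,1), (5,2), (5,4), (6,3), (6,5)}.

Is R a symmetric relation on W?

Symmetric: no — 0 R 2 but not 2 R 0.

No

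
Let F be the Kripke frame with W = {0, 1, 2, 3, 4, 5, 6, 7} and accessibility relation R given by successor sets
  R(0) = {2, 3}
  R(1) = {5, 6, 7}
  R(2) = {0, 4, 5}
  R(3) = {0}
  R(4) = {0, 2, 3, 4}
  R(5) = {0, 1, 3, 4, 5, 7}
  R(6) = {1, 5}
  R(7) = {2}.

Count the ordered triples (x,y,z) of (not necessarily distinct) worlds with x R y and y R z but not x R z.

33

Enumerating: (0,2,0), (0,2,4), (0,2,5), (0,3,0), (1,5,0), (1,5,1), (1,5,3), (1,5,4), (1,6,1), (1,7,2), (2,0,2), (2,0,3), … and 21 more.
Total: 33.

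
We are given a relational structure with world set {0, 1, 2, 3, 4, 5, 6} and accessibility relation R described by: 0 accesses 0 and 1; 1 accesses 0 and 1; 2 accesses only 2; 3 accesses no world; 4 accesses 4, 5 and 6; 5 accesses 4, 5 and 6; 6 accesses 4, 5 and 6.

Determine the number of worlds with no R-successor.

Enumerating: 3.

1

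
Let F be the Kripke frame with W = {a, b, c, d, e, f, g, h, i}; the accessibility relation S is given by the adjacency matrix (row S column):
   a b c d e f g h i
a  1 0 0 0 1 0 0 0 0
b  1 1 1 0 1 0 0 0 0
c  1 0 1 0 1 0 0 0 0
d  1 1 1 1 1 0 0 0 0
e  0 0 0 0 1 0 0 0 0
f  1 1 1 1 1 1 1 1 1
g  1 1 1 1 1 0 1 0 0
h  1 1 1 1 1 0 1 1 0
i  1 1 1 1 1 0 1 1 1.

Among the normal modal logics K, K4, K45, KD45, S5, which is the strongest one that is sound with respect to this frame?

Transitive (axiom 4): yes — every two-step S-path is closed by a direct edge.
Euclidean (axiom 5): no — b S a and b S c, but not a S c.
Serial (axiom D): yes — every world has a successor (e.g. a S a).
Reflexive (axiom T): yes — every world is S-related to itself.
So F validates K, K4; K45 would additionally require S to be Euclidean. The strongest is K4.

K4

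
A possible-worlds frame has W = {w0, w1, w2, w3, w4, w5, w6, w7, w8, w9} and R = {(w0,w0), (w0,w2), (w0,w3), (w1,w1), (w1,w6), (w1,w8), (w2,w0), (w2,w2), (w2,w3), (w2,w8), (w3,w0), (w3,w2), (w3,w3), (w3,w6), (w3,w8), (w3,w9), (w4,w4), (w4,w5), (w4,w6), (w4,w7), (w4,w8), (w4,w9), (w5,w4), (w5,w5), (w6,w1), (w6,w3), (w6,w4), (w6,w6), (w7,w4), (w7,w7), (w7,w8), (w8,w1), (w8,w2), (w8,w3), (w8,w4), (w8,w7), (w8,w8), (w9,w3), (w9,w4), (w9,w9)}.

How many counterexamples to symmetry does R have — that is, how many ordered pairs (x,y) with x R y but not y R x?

0

R is symmetric; there are no such tuples.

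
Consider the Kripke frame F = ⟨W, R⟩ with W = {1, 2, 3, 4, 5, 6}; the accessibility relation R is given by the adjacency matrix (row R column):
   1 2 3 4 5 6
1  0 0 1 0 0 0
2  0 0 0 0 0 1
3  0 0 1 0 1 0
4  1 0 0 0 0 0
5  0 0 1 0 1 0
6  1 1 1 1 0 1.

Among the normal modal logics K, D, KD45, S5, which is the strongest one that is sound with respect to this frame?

D

Serial (axiom D): yes — every world has a successor (e.g. 1 R 3).
Euclidean (axiom 5): no — 6 R 1 and 6 R 2, but not 1 R 2.
Transitive (axiom 4): no — 1 R 3 and 3 R 5, but not 1 R 5.
Reflexive (axiom T): no — 1 is not related to itself.
So F validates K, D; KD45 would additionally require R to be Euclidean and transitive. The strongest is D.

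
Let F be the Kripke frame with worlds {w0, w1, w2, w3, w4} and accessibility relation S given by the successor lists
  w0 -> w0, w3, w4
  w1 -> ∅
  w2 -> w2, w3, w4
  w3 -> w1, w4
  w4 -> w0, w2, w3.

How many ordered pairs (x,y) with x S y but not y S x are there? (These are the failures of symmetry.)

Enumerating: (w0,w3), (w2,w3), (w3,w1).

3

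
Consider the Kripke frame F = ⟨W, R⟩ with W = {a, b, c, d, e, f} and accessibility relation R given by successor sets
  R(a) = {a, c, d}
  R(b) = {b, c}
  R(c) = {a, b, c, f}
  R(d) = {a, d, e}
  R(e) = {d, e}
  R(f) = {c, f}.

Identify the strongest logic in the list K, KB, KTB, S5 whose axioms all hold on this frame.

KTB

Symmetric (axiom B): yes — every pair in R has its reverse in R.
Reflexive (axiom T): yes — every world is R-related to itself.
Euclidean (axiom 5): no — a R c and a R d, but not c R d.
So F validates K, KB, KTB; S5 would additionally require R to be Euclidean. The strongest is KTB.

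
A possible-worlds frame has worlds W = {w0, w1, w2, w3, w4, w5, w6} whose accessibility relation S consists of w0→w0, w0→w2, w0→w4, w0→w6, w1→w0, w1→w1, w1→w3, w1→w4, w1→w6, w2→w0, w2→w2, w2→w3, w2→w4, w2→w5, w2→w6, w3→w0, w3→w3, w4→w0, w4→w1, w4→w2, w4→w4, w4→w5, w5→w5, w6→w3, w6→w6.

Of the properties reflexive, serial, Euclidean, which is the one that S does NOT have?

Reflexive: yes — every world is S-related to itself.
Serial: yes — every world has a successor (e.g. w0 S w0).
Euclidean: no — w0 S w4 and w0 S w6, but not w4 S w6.
Only Euclidean fails.

Euclidean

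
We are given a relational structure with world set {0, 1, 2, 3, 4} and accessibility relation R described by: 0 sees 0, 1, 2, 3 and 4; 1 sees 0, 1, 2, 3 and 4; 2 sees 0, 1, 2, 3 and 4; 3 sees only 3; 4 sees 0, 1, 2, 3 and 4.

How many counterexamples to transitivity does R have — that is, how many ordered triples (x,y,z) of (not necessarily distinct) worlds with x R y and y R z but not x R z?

0

R is transitive; there are no such tuples.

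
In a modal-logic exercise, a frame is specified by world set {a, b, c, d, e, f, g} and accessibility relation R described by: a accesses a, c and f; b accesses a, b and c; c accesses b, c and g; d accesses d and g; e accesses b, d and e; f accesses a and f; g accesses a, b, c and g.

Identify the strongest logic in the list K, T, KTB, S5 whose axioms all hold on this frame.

T

Reflexive (axiom T): yes — every world is R-related to itself.
Symmetric (axiom B): no — a R c but not c R a.
Euclidean (axiom 5): no — a R c and a R f, but not c R f.
So F validates K, T; KTB would additionally require R to be symmetric. The strongest is T.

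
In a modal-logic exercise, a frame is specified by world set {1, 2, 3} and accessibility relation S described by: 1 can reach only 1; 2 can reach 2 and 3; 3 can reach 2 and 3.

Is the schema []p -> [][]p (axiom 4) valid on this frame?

Yes

Axiom 4 corresponds to the accessibility relation being transitive.
Transitive: yes — every two-step S-path is closed by a direct edge.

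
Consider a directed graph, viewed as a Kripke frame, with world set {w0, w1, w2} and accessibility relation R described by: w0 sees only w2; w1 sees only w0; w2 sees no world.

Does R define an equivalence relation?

Reflexive: no — w0 is not related to itself.
Symmetric: no — w0 R w2 but not w2 R w0.
Transitive: no — w1 R w0 and w0 R w2, but not w1 R w2.
So R is not an equivalence relation.

No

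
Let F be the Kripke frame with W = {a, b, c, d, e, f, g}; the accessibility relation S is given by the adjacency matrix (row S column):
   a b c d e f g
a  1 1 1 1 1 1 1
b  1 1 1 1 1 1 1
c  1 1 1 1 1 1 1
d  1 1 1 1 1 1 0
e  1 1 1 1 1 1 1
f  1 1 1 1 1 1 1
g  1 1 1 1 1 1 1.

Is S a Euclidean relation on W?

Euclidean: no — a S d and a S g, but not d S g.

No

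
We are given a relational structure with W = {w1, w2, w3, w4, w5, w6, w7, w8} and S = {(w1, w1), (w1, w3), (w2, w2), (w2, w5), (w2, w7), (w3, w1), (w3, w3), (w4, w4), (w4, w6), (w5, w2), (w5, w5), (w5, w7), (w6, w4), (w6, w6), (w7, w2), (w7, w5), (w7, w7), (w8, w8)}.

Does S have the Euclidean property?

Euclidean: yes — any two successors of a common world are S-related.

Yes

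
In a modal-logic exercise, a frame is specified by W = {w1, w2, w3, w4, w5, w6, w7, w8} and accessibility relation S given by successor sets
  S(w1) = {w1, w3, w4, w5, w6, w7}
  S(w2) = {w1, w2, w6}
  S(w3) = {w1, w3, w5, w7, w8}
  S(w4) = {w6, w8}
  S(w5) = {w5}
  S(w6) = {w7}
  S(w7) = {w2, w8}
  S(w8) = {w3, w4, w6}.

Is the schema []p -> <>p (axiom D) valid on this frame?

Yes

The schema D characterises exactly the serial frames.
Serial: yes — every world has a successor (e.g. w1 S w1).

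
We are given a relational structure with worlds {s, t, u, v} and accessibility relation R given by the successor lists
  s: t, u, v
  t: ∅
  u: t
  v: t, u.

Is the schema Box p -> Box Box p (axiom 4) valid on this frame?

The schema 4 characterises exactly the transitive frames.
Transitive: yes — every two-step R-path is closed by a direct edge.

Yes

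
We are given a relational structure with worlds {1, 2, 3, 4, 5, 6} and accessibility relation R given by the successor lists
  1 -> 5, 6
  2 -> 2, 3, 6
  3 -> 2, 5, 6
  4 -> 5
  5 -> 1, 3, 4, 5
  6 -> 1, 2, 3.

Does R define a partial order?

No

Reflexive: no — 1 is not related to itself.
Transitive: no — 1 R 5 and 5 R 3, but not 1 R 3.
Antisymmetric: no — 1 R 5 and 5 R 1 with 1 ≠ 5.
So R is not a partial order.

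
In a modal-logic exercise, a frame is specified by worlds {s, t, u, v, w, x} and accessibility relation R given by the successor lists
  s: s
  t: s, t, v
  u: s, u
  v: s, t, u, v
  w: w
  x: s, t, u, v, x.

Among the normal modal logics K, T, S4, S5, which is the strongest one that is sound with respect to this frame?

T

Reflexive (axiom T): yes — every world is R-related to itself.
Transitive (axiom 4): no — t R v and v R u, but not t R u.
Euclidean (axiom 5): no — t R s and t R v, but not s R v.
So F validates K, T; S4 would additionally require R to be transitive. The strongest is T.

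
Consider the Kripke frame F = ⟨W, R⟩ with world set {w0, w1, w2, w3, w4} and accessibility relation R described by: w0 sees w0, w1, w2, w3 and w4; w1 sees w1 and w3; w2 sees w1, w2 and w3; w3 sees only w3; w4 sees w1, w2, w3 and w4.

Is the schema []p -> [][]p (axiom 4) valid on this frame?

Axiom 4 corresponds to the accessibility relation being transitive.
Transitive: yes — every two-step R-path is closed by a direct edge.

Yes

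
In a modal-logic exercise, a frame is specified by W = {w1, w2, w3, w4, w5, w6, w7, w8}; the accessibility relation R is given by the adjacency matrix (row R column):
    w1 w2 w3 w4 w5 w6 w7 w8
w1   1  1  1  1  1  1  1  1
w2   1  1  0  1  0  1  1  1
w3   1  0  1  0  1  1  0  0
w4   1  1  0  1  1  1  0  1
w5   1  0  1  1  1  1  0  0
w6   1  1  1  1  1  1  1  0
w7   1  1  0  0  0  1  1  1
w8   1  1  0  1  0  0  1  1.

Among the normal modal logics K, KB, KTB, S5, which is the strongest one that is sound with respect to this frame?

Symmetric (axiom B): yes — every pair in R has its reverse in R.
Reflexive (axiom T): yes — every world is R-related to itself.
Euclidean (axiom 5): no — w1 R w2 and w1 R w3, but not w2 R w3.
So F validates K, KB, KTB; S5 would additionally require R to be Euclidean. The strongest is KTB.

KTB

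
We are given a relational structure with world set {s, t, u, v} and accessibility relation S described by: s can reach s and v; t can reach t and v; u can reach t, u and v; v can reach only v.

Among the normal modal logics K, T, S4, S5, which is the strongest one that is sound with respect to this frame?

Reflexive (axiom T): yes — every world is S-related to itself.
Transitive (axiom 4): yes — every two-step S-path is closed by a direct edge.
Euclidean (axiom 5): no — u S v and u S t, but not v S t.
So F validates K, T, S4; S5 would additionally require S to be Euclidean. The strongest is S4.

S4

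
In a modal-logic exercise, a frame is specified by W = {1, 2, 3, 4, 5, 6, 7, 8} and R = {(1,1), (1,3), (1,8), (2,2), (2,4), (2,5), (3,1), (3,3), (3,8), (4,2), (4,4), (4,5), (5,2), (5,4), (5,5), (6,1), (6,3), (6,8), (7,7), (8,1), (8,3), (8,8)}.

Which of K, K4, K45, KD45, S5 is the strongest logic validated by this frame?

Transitive (axiom 4): yes — every two-step R-path is closed by a direct edge.
Euclidean (axiom 5): yes — any two successors of a common world are R-related.
Serial (axiom D): yes — every world has a successor (e.g. 1 R 1).
Reflexive (axiom T): no — 6 is not related to itself.
So F validates K, K4, K45, KD45; S5 would additionally require R to be reflexive. The strongest is KD45.

KD45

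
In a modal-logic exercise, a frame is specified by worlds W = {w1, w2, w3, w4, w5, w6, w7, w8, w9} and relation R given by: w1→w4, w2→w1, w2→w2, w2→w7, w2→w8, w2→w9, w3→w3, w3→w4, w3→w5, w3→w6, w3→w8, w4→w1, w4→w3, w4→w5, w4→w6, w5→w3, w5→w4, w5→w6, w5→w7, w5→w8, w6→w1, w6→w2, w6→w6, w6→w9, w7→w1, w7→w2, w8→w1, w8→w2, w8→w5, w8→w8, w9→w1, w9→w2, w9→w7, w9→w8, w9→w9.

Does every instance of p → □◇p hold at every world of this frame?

The schema B characterises exactly the symmetric frames.
Symmetric: no — w2 R w1 but not w1 R w2.

No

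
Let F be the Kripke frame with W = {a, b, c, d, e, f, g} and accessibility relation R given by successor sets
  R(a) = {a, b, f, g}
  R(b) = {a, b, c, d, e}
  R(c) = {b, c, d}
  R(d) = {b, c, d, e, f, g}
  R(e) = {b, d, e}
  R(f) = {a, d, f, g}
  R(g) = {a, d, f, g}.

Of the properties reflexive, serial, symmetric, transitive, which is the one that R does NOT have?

transitive

Reflexive: yes — every world is R-related to itself.
Serial: yes — every world has a successor (e.g. a R a).
Symmetric: yes — every pair in R has its reverse in R.
Transitive: no — a R b and b R c, but not a R c.
Only transitive fails.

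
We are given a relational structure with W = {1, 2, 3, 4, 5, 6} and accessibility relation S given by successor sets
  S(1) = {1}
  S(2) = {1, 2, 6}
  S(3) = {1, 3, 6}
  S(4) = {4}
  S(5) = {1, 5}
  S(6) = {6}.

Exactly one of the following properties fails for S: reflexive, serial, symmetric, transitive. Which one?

symmetric

Reflexive: yes — every world is S-related to itself.
Serial: yes — every world has a successor (e.g. 1 S 1).
Symmetric: no — 2 S 1 but not 1 S 2.
Transitive: yes — every two-step S-path is closed by a direct edge.
Only symmetric fails.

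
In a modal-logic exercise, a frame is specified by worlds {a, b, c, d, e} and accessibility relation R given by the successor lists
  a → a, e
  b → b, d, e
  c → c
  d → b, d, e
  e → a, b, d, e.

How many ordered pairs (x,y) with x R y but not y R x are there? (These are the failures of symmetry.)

R is symmetric; there are no such tuples.

0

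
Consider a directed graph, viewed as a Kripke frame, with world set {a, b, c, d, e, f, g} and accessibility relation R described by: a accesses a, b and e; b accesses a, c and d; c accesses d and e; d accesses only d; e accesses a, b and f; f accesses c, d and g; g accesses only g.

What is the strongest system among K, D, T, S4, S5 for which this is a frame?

D

Serial (axiom D): yes — every world has a successor (e.g. a R a).
Reflexive (axiom T): no — b is not related to itself.
Transitive (axiom 4): no — a R b and b R c, but not a R c.
Euclidean (axiom 5): no — a R b and a R e, but not b R e.
So F validates K, D; T would additionally require R to be reflexive. The strongest is D.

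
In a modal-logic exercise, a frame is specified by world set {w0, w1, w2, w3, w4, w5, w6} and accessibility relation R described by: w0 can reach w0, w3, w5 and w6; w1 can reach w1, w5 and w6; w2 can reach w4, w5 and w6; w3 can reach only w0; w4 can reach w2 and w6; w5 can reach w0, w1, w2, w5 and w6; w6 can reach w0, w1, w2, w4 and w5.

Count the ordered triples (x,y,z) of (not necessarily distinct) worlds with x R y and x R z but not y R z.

35

Enumerating: (w0,w3,w3), (w0,w3,w5), (w0,w3,w6), (w0,w5,w3), (w0,w6,w3), (w0,w6,w6), (w1,w6,w6), (w2,w4,w4), (w2,w4,w5), (w2,w5,w4), (w2,w6,w6), (w4,w2,w2), … and 23 more.
Total: 35.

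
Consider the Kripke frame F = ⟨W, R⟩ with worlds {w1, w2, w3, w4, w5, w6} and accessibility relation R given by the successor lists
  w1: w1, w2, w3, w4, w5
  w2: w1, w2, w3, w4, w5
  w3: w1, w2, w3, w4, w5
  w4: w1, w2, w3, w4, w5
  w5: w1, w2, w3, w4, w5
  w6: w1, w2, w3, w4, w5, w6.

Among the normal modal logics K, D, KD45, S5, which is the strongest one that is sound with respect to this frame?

Serial (axiom D): yes — every world has a successor (e.g. w1 R w1).
Euclidean (axiom 5): no — w6 R w1 and w6 R w6, but not w1 R w6.
Transitive (axiom 4): yes — every two-step R-path is closed by a direct edge.
Reflexive (axiom T): yes — every world is R-related to itself.
So F validates K, D; KD45 would additionally require R to be Euclidean. The strongest is D.

D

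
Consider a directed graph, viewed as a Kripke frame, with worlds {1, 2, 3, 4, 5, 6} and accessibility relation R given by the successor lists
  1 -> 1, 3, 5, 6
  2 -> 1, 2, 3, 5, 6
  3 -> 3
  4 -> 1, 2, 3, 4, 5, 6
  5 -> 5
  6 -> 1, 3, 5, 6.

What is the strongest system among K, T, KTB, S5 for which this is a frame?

T

Reflexive (axiom T): yes — every world is R-related to itself.
Symmetric (axiom B): no — 1 R 3 but not 3 R 1.
Euclidean (axiom 5): no — 1 R 3 and 1 R 5, but not 3 R 5.
So F validates K, T; KTB would additionally require R to be symmetric. The strongest is T.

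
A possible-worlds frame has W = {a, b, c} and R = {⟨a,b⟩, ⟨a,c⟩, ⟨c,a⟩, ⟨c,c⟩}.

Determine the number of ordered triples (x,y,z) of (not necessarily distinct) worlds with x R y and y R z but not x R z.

2

Enumerating: (a,c,a), (c,a,b).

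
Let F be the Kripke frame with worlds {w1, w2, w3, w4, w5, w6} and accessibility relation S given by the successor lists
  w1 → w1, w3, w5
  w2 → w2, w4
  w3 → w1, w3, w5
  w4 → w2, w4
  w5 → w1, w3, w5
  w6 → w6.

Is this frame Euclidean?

Euclidean: yes — any two successors of a common world are S-related.

Yes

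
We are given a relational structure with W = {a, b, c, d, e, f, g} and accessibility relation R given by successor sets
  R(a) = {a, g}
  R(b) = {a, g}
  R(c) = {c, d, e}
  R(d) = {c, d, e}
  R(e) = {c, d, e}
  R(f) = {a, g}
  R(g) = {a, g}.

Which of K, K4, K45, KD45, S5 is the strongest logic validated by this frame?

Transitive (axiom 4): yes — every two-step R-path is closed by a direct edge.
Euclidean (axiom 5): yes — any two successors of a common world are R-related.
Serial (axiom D): yes — every world has a successor (e.g. a R a).
Reflexive (axiom T): no — b is not related to itself.
So F validates K, K4, K45, KD45; S5 would additionally require R to be reflexive. The strongest is KD45.

KD45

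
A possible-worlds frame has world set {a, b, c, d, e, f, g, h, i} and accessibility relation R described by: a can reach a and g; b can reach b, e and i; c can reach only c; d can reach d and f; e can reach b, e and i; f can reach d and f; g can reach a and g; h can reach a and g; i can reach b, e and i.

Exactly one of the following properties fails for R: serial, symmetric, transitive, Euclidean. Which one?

symmetric

Serial: yes — every world has a successor (e.g. a R a).
Symmetric: no — h R a but not a R h.
Transitive: yes — every two-step R-path is closed by a direct edge.
Euclidean: yes — any two successors of a common world are R-related.
Only symmetric fails.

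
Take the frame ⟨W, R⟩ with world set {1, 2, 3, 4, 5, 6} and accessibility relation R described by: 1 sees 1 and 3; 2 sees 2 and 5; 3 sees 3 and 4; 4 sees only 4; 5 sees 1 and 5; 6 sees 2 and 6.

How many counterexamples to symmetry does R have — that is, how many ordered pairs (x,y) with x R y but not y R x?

5

Enumerating: (1,3), (2,5), (3,4), (5,1), (6,2).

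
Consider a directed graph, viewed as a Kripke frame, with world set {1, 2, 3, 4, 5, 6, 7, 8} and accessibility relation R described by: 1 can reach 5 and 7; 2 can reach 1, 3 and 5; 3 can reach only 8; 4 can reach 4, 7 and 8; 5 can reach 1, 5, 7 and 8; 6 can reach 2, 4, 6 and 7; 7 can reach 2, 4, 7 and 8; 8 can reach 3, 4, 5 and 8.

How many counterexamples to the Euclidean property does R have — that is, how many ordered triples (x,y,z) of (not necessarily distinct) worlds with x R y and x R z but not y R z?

Enumerating: (1,7,5), (2,1,1), (2,1,3), (2,3,1), (2,3,3), (2,3,5), (2,5,3), (4,8,7), (5,1,1), (5,1,8), (5,7,1), (5,7,5), … and 23 more.
Total: 35.

35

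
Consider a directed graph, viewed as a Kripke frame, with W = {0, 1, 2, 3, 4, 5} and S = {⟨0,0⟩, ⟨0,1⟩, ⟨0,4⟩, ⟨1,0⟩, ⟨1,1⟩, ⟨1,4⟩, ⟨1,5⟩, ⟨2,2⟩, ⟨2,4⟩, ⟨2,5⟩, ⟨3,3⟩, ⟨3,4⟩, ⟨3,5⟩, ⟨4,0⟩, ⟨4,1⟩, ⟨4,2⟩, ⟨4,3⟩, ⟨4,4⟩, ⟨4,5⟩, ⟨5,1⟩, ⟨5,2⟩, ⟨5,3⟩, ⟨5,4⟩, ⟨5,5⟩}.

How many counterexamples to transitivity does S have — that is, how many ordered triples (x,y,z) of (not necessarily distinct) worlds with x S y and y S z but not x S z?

Enumerating: (0,1,5), (0,4,2), (0,4,3), (0,4,5), (1,4,2), (1,4,3), (1,5,2), (1,5,3), (2,4,0), (2,4,1), (2,4,3), (2,5,1), … and 8 more.
Total: 20.

20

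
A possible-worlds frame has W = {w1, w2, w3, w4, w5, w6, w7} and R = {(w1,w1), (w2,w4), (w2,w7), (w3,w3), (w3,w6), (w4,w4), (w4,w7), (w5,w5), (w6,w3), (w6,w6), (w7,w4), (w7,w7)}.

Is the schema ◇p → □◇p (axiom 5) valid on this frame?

Yes

By correspondence theory, 5 is valid on a frame iff R is Euclidean.
Euclidean: yes — any two successors of a common world are R-related.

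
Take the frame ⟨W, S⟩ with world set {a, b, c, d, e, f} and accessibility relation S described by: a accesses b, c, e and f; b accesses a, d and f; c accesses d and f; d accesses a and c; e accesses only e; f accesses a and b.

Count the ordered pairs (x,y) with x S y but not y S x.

Enumerating: (a,c), (a,e), (b,d), (c,f), (d,a).

5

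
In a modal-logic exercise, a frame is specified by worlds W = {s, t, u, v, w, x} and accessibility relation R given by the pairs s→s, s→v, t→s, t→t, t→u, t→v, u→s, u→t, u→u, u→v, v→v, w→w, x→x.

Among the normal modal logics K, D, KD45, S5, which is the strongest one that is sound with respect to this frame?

Serial (axiom D): yes — every world has a successor (e.g. s R s).
Euclidean (axiom 5): no — t R s and t R u, but not s R u.
Transitive (axiom 4): yes — every two-step R-path is closed by a direct edge.
Reflexive (axiom T): yes — every world is R-related to itself.
So F validates K, D; KD45 would additionally require R to be Euclidean. The strongest is D.

D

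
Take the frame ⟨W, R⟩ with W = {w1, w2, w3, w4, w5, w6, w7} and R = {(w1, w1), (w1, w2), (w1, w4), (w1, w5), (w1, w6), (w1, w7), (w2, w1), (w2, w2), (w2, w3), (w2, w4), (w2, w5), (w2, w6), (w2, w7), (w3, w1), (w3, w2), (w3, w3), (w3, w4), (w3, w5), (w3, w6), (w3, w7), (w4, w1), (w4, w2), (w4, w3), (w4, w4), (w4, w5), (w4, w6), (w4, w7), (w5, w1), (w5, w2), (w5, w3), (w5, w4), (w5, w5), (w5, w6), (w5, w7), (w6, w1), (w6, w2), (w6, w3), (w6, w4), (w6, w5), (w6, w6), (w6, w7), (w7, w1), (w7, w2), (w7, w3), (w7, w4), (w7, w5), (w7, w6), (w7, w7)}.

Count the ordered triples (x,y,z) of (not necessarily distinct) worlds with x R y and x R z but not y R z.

Enumerating: (w2,w1,w3), (w3,w1,w3), (w4,w1,w3), (w5,w1,w3), (w6,w1,w3), (w7,w1,w3).

6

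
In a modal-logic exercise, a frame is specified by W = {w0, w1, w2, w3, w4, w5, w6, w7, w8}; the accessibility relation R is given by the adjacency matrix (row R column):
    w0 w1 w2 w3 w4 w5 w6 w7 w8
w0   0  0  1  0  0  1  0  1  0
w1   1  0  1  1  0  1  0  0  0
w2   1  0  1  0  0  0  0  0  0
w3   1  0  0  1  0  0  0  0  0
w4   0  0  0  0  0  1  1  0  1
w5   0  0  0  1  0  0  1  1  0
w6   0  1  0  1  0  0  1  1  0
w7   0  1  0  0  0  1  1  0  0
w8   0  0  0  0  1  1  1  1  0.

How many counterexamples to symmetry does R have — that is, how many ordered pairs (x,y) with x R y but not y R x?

17

Enumerating: (w0,w5), (w0,w7), (w1,w0), (w1,w2), (w1,w3), (w1,w5), (w3,w0), (w4,w5), (w4,w6), (w5,w3), (w5,w6), (w6,w1), (w6,w3), (w7,w1), (w8,w5), (w8,w6), (w8,w7).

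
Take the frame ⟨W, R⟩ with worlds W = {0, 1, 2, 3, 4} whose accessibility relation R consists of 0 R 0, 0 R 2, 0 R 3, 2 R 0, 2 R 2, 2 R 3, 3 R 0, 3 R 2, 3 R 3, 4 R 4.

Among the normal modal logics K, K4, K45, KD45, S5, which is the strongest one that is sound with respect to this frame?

K45

Transitive (axiom 4): yes — every two-step R-path is closed by a direct edge.
Euclidean (axiom 5): yes — any two successors of a common world are R-related.
Serial (axiom D): no — 1 has no R-successor.
Reflexive (axiom T): no — 1 is not related to itself.
So F validates K, K4, K45; KD45 would additionally require R to be serial. The strongest is K45.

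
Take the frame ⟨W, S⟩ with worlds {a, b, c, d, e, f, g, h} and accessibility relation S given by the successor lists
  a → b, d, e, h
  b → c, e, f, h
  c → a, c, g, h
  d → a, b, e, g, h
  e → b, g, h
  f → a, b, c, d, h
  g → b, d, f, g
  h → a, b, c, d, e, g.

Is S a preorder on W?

No

Reflexive: no — a is not related to itself.
Transitive: no — a S b and b S c, but not a S c.
So S is not a preorder.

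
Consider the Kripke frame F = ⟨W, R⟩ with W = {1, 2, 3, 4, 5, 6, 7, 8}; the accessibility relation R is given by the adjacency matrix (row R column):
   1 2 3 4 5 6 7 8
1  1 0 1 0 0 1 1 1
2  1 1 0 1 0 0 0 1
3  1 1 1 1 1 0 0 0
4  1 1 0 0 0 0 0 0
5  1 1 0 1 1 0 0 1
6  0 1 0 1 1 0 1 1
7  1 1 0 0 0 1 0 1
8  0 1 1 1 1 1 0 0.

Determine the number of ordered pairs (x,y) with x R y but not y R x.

Enumerating: (1,6), (1,8), (2,1), (3,2), (3,4), (3,5), (4,1), (5,1), (5,2), (5,4), (6,2), (6,4), (6,5), (7,2), (7,8), (8,3), (8,4).

17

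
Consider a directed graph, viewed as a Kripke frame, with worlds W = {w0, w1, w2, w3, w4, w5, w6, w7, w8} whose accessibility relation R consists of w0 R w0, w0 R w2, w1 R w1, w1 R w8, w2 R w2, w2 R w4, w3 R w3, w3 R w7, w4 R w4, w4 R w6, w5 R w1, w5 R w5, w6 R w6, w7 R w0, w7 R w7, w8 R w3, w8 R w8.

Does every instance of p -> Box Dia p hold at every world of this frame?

No

Axiom B corresponds to the accessibility relation being symmetric.
Symmetric: no — w0 R w2 but not w2 R w0.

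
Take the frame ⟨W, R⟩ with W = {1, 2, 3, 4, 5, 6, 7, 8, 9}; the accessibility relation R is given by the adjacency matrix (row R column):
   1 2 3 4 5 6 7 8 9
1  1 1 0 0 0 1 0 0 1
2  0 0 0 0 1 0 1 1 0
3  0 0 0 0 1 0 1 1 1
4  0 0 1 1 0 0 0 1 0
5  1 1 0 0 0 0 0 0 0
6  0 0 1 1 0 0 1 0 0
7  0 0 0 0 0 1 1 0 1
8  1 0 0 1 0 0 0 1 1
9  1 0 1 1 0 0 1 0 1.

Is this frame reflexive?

No

Reflexive: no — 2 is not related to itself.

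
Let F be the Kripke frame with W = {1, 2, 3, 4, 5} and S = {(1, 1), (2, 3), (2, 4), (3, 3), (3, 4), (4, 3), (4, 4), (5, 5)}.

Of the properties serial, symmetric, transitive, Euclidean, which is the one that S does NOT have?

Serial: yes — every world has a successor (e.g. 1 S 1).
Symmetric: no — 2 S 3 but not 3 S 2.
Transitive: yes — every two-step S-path is closed by a direct edge.
Euclidean: yes — any two successors of a common world are S-related.
Only symmetric fails.

symmetric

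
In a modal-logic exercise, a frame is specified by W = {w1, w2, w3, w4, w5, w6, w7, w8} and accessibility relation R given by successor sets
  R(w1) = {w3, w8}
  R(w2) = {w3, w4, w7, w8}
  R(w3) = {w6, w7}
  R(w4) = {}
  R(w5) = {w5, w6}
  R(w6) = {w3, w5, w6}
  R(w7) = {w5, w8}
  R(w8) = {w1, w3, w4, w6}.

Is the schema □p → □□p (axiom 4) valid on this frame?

Axiom 4 corresponds to the accessibility relation being transitive.
Transitive: no — w1 R w3 and w3 R w6, but not w1 R w6.

No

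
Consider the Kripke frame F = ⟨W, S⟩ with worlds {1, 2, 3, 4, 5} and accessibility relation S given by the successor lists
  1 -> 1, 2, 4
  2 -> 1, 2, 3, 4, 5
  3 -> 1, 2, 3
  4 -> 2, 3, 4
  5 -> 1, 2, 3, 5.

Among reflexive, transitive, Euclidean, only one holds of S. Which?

reflexive

Reflexive: yes — every world is S-related to itself.
Transitive: no — 1 S 2 and 2 S 3, but not 1 S 3.
Euclidean: no — 2 S 1 and 2 S 3, but not 1 S 3.
Only reflexive holds.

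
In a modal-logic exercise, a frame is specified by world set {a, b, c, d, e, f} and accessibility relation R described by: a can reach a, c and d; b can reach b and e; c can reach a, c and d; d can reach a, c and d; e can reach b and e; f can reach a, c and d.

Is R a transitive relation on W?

Transitive: yes — every two-step R-path is closed by a direct edge.

Yes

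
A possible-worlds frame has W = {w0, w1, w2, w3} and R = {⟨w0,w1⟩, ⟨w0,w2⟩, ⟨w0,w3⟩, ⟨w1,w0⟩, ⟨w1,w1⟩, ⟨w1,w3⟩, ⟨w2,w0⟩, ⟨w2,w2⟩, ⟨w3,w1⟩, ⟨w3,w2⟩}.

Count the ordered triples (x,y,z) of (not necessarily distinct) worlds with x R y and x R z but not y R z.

10

Enumerating: (w0,w1,w2), (w0,w2,w1), (w0,w2,w3), (w0,w3,w3), (w1,w0,w0), (w1,w3,w0), (w1,w3,w3), (w2,w0,w0), (w3,w1,w2), (w3,w2,w1).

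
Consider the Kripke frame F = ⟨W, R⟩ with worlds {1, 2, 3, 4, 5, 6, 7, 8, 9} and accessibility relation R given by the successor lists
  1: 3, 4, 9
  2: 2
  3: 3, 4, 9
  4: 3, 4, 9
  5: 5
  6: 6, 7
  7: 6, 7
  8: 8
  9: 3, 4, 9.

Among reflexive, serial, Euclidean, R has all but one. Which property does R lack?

Reflexive: no — 1 is not related to itself.
Serial: yes — every world has a successor (e.g. 1 R 3).
Euclidean: yes — any two successors of a common world are R-related.
Only reflexive fails.

reflexive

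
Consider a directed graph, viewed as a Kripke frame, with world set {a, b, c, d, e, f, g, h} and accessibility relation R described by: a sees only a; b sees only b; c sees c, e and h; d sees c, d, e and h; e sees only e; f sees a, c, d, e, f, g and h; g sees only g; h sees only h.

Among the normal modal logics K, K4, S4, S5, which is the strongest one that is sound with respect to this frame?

Transitive (axiom 4): yes — every two-step R-path is closed by a direct edge.
Reflexive (axiom T): yes — every world is R-related to itself.
Euclidean (axiom 5): no — c R e and c R h, but not e R h.
So F validates K, K4, S4; S5 would additionally require R to be Euclidean. The strongest is S4.

S4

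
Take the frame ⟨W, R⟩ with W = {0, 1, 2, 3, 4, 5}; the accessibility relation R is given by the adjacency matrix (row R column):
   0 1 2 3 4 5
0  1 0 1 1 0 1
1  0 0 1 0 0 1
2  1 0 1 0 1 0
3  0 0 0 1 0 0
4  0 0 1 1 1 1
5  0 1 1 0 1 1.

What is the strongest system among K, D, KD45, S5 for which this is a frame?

D

Serial (axiom D): yes — every world has a successor (e.g. 0 R 0).
Euclidean (axiom 5): no — 0 R 2 and 0 R 3, but not 2 R 3.
Transitive (axiom 4): no — 0 R 2 and 2 R 4, but not 0 R 4.
Reflexive (axiom T): no — 1 is not related to itself.
So F validates K, D; KD45 would additionally require R to be Euclidean and transitive. The strongest is D.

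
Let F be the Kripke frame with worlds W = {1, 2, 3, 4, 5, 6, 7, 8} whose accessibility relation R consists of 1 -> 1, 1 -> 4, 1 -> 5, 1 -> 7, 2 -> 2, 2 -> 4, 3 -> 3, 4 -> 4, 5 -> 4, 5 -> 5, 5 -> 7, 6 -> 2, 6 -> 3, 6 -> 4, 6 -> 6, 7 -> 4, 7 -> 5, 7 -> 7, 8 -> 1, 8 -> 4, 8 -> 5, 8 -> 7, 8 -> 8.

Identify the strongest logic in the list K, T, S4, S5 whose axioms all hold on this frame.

S4

Reflexive (axiom T): yes — every world is R-related to itself.
Transitive (axiom 4): yes — every two-step R-path is closed by a direct edge.
Euclidean (axiom 5): no — 1 R 4 and 1 R 5, but not 4 R 5.
So F validates K, T, S4; S5 would additionally require R to be Euclidean. The strongest is S4.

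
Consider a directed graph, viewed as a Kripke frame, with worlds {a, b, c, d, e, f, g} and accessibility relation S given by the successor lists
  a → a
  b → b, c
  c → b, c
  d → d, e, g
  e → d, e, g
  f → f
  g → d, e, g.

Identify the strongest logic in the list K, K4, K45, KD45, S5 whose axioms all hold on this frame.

S5

Transitive (axiom 4): yes — every two-step S-path is closed by a direct edge.
Euclidean (axiom 5): yes — any two successors of a common world are S-related.
Serial (axiom D): yes — every world has a successor (e.g. a S a).
Reflexive (axiom T): yes — every world is S-related to itself.
So F validates K, K4, K45, KD45, S5. The strongest is S5.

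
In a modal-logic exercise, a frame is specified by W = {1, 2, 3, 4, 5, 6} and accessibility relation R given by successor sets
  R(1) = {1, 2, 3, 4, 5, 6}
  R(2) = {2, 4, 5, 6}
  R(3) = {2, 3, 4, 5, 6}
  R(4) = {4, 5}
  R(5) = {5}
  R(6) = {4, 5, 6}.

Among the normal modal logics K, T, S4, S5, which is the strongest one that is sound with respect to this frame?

Reflexive (axiom T): yes — every world is R-related to itself.
Transitive (axiom 4): yes — every two-step R-path is closed by a direct edge.
Euclidean (axiom 5): no — 1 R 2 and 1 R 3, but not 2 R 3.
So F validates K, T, S4; S5 would additionally require R to be Euclidean. The strongest is S4.

S4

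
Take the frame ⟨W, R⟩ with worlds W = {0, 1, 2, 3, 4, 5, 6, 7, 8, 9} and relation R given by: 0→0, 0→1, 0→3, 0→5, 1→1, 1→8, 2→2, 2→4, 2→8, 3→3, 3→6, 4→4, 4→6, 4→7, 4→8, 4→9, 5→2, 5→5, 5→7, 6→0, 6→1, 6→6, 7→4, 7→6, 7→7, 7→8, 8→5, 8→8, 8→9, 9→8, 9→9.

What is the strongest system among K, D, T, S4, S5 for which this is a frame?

Serial (axiom D): yes — every world has a successor (e.g. 0 R 0).
Reflexive (axiom T): yes — every world is R-related to itself.
Transitive (axiom 4): no — 0 R 1 and 1 R 8, but not 0 R 8.
Euclidean (axiom 5): no — 0 R 1 and 0 R 3, but not 1 R 3.
So F validates K, D, T; S4 would additionally require R to be transitive. The strongest is T.

T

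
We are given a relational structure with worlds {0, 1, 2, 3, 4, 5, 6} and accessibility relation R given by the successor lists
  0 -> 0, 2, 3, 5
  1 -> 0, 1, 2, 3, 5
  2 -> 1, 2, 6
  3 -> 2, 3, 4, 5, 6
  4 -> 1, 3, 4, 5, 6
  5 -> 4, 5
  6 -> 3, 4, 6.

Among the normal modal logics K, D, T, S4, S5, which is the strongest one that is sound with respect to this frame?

Serial (axiom D): yes — every world has a successor (e.g. 0 R 0).
Reflexive (axiom T): yes — every world is R-related to itself.
Transitive (axiom 4): no — 0 R 2 and 2 R 1, but not 0 R 1.
Euclidean (axiom 5): no — 0 R 2 and 0 R 3, but not 2 R 3.
So F validates K, D, T; S4 would additionally require R to be transitive. The strongest is T.

T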